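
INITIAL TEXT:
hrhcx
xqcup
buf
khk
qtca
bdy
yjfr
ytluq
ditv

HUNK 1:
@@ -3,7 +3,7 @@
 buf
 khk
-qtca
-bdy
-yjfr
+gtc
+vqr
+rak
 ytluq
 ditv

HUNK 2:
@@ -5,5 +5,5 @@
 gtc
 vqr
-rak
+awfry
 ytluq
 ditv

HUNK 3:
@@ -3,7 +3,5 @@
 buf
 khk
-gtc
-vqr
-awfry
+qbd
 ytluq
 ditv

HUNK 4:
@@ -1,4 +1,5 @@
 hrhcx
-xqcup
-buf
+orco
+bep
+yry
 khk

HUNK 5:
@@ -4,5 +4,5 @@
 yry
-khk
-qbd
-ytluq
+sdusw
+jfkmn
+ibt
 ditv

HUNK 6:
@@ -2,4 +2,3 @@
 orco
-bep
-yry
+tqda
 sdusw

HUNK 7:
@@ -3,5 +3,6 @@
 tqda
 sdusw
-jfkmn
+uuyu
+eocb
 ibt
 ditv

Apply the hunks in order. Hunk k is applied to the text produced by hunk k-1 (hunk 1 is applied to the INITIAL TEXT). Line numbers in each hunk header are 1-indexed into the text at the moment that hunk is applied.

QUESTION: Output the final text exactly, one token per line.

Hunk 1: at line 3 remove [qtca,bdy,yjfr] add [gtc,vqr,rak] -> 9 lines: hrhcx xqcup buf khk gtc vqr rak ytluq ditv
Hunk 2: at line 5 remove [rak] add [awfry] -> 9 lines: hrhcx xqcup buf khk gtc vqr awfry ytluq ditv
Hunk 3: at line 3 remove [gtc,vqr,awfry] add [qbd] -> 7 lines: hrhcx xqcup buf khk qbd ytluq ditv
Hunk 4: at line 1 remove [xqcup,buf] add [orco,bep,yry] -> 8 lines: hrhcx orco bep yry khk qbd ytluq ditv
Hunk 5: at line 4 remove [khk,qbd,ytluq] add [sdusw,jfkmn,ibt] -> 8 lines: hrhcx orco bep yry sdusw jfkmn ibt ditv
Hunk 6: at line 2 remove [bep,yry] add [tqda] -> 7 lines: hrhcx orco tqda sdusw jfkmn ibt ditv
Hunk 7: at line 3 remove [jfkmn] add [uuyu,eocb] -> 8 lines: hrhcx orco tqda sdusw uuyu eocb ibt ditv

Answer: hrhcx
orco
tqda
sdusw
uuyu
eocb
ibt
ditv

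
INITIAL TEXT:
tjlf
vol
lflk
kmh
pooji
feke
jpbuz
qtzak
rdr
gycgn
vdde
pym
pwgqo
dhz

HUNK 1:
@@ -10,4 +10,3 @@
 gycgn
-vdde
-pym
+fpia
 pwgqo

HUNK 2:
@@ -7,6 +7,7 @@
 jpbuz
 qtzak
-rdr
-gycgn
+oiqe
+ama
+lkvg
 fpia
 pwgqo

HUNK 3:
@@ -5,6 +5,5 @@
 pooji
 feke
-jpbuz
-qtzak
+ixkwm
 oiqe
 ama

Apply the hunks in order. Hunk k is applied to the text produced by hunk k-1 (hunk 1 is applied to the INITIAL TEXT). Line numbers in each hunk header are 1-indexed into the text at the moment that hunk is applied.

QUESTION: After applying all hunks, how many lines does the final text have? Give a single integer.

Hunk 1: at line 10 remove [vdde,pym] add [fpia] -> 13 lines: tjlf vol lflk kmh pooji feke jpbuz qtzak rdr gycgn fpia pwgqo dhz
Hunk 2: at line 7 remove [rdr,gycgn] add [oiqe,ama,lkvg] -> 14 lines: tjlf vol lflk kmh pooji feke jpbuz qtzak oiqe ama lkvg fpia pwgqo dhz
Hunk 3: at line 5 remove [jpbuz,qtzak] add [ixkwm] -> 13 lines: tjlf vol lflk kmh pooji feke ixkwm oiqe ama lkvg fpia pwgqo dhz
Final line count: 13

Answer: 13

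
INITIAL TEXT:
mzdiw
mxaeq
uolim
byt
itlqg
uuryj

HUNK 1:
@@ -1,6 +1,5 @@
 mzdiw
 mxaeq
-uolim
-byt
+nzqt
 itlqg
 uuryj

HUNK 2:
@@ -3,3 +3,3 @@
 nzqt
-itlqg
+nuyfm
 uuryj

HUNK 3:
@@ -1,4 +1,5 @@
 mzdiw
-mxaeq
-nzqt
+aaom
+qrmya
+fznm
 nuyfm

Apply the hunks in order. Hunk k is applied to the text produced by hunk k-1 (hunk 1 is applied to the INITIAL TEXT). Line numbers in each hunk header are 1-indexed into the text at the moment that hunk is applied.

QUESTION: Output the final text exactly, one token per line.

Hunk 1: at line 1 remove [uolim,byt] add [nzqt] -> 5 lines: mzdiw mxaeq nzqt itlqg uuryj
Hunk 2: at line 3 remove [itlqg] add [nuyfm] -> 5 lines: mzdiw mxaeq nzqt nuyfm uuryj
Hunk 3: at line 1 remove [mxaeq,nzqt] add [aaom,qrmya,fznm] -> 6 lines: mzdiw aaom qrmya fznm nuyfm uuryj

Answer: mzdiw
aaom
qrmya
fznm
nuyfm
uuryj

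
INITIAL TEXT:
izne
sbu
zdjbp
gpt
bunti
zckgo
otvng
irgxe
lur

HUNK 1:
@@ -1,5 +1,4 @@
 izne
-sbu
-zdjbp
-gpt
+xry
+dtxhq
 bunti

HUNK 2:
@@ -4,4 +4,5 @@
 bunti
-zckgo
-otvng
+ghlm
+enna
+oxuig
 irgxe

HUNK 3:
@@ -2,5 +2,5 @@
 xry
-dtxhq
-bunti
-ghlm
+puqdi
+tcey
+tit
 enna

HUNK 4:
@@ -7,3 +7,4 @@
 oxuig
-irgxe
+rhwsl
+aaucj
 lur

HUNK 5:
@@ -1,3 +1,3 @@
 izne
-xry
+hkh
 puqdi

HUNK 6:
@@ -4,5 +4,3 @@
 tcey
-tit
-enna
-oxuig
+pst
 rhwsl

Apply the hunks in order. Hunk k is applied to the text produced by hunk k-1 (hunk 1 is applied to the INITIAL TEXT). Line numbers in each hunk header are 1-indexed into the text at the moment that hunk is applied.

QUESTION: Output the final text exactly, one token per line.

Answer: izne
hkh
puqdi
tcey
pst
rhwsl
aaucj
lur

Derivation:
Hunk 1: at line 1 remove [sbu,zdjbp,gpt] add [xry,dtxhq] -> 8 lines: izne xry dtxhq bunti zckgo otvng irgxe lur
Hunk 2: at line 4 remove [zckgo,otvng] add [ghlm,enna,oxuig] -> 9 lines: izne xry dtxhq bunti ghlm enna oxuig irgxe lur
Hunk 3: at line 2 remove [dtxhq,bunti,ghlm] add [puqdi,tcey,tit] -> 9 lines: izne xry puqdi tcey tit enna oxuig irgxe lur
Hunk 4: at line 7 remove [irgxe] add [rhwsl,aaucj] -> 10 lines: izne xry puqdi tcey tit enna oxuig rhwsl aaucj lur
Hunk 5: at line 1 remove [xry] add [hkh] -> 10 lines: izne hkh puqdi tcey tit enna oxuig rhwsl aaucj lur
Hunk 6: at line 4 remove [tit,enna,oxuig] add [pst] -> 8 lines: izne hkh puqdi tcey pst rhwsl aaucj lur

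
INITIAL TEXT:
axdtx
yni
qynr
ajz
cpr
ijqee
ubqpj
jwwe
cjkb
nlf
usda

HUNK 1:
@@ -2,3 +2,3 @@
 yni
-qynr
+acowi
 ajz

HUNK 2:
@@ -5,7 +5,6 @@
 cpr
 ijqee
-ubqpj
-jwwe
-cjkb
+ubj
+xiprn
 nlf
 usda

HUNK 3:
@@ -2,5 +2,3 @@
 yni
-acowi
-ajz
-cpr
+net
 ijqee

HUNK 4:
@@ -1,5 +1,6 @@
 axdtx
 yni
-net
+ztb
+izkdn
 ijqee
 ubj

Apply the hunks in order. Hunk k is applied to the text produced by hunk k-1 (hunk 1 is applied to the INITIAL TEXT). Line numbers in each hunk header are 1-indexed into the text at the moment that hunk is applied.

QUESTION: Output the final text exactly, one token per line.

Hunk 1: at line 2 remove [qynr] add [acowi] -> 11 lines: axdtx yni acowi ajz cpr ijqee ubqpj jwwe cjkb nlf usda
Hunk 2: at line 5 remove [ubqpj,jwwe,cjkb] add [ubj,xiprn] -> 10 lines: axdtx yni acowi ajz cpr ijqee ubj xiprn nlf usda
Hunk 3: at line 2 remove [acowi,ajz,cpr] add [net] -> 8 lines: axdtx yni net ijqee ubj xiprn nlf usda
Hunk 4: at line 1 remove [net] add [ztb,izkdn] -> 9 lines: axdtx yni ztb izkdn ijqee ubj xiprn nlf usda

Answer: axdtx
yni
ztb
izkdn
ijqee
ubj
xiprn
nlf
usda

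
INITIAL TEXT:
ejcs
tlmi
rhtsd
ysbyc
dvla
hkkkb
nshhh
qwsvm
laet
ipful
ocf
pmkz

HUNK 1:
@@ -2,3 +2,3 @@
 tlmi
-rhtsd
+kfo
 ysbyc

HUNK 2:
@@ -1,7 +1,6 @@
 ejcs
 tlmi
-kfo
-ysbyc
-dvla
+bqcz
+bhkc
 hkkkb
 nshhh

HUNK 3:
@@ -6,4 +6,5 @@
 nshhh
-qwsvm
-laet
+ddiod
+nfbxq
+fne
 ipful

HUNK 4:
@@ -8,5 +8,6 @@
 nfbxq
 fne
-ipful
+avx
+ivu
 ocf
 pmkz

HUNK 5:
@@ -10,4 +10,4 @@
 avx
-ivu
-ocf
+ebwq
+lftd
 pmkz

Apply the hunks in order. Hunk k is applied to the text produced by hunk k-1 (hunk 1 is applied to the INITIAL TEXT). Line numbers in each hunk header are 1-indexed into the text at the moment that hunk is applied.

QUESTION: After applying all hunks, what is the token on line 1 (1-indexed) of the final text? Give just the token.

Hunk 1: at line 2 remove [rhtsd] add [kfo] -> 12 lines: ejcs tlmi kfo ysbyc dvla hkkkb nshhh qwsvm laet ipful ocf pmkz
Hunk 2: at line 1 remove [kfo,ysbyc,dvla] add [bqcz,bhkc] -> 11 lines: ejcs tlmi bqcz bhkc hkkkb nshhh qwsvm laet ipful ocf pmkz
Hunk 3: at line 6 remove [qwsvm,laet] add [ddiod,nfbxq,fne] -> 12 lines: ejcs tlmi bqcz bhkc hkkkb nshhh ddiod nfbxq fne ipful ocf pmkz
Hunk 4: at line 8 remove [ipful] add [avx,ivu] -> 13 lines: ejcs tlmi bqcz bhkc hkkkb nshhh ddiod nfbxq fne avx ivu ocf pmkz
Hunk 5: at line 10 remove [ivu,ocf] add [ebwq,lftd] -> 13 lines: ejcs tlmi bqcz bhkc hkkkb nshhh ddiod nfbxq fne avx ebwq lftd pmkz
Final line 1: ejcs

Answer: ejcs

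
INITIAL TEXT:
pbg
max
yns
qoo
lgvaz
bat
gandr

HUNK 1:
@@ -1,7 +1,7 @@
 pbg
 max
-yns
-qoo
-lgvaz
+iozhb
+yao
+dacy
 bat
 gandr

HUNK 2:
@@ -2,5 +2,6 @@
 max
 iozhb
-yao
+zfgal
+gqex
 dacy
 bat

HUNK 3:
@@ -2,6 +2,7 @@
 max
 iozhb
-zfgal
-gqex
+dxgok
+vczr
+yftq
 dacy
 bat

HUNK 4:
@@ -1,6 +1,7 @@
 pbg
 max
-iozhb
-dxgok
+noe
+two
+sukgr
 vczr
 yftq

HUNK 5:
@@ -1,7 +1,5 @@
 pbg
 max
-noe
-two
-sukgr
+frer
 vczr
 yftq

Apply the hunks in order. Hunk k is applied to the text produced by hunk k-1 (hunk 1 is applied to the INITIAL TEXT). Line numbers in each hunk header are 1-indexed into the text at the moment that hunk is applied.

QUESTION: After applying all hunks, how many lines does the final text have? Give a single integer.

Answer: 8

Derivation:
Hunk 1: at line 1 remove [yns,qoo,lgvaz] add [iozhb,yao,dacy] -> 7 lines: pbg max iozhb yao dacy bat gandr
Hunk 2: at line 2 remove [yao] add [zfgal,gqex] -> 8 lines: pbg max iozhb zfgal gqex dacy bat gandr
Hunk 3: at line 2 remove [zfgal,gqex] add [dxgok,vczr,yftq] -> 9 lines: pbg max iozhb dxgok vczr yftq dacy bat gandr
Hunk 4: at line 1 remove [iozhb,dxgok] add [noe,two,sukgr] -> 10 lines: pbg max noe two sukgr vczr yftq dacy bat gandr
Hunk 5: at line 1 remove [noe,two,sukgr] add [frer] -> 8 lines: pbg max frer vczr yftq dacy bat gandr
Final line count: 8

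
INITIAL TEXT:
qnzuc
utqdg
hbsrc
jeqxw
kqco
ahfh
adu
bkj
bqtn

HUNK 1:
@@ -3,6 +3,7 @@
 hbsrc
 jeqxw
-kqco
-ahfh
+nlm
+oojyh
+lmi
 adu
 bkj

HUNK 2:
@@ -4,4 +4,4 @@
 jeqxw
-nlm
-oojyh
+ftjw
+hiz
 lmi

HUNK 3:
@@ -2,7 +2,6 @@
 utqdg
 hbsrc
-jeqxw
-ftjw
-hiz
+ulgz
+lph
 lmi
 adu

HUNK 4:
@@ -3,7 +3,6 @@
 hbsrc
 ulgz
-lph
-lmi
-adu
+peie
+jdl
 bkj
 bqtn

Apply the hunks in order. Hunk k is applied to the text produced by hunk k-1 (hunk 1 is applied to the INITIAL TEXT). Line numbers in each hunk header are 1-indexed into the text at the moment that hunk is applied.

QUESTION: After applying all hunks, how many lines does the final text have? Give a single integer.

Answer: 8

Derivation:
Hunk 1: at line 3 remove [kqco,ahfh] add [nlm,oojyh,lmi] -> 10 lines: qnzuc utqdg hbsrc jeqxw nlm oojyh lmi adu bkj bqtn
Hunk 2: at line 4 remove [nlm,oojyh] add [ftjw,hiz] -> 10 lines: qnzuc utqdg hbsrc jeqxw ftjw hiz lmi adu bkj bqtn
Hunk 3: at line 2 remove [jeqxw,ftjw,hiz] add [ulgz,lph] -> 9 lines: qnzuc utqdg hbsrc ulgz lph lmi adu bkj bqtn
Hunk 4: at line 3 remove [lph,lmi,adu] add [peie,jdl] -> 8 lines: qnzuc utqdg hbsrc ulgz peie jdl bkj bqtn
Final line count: 8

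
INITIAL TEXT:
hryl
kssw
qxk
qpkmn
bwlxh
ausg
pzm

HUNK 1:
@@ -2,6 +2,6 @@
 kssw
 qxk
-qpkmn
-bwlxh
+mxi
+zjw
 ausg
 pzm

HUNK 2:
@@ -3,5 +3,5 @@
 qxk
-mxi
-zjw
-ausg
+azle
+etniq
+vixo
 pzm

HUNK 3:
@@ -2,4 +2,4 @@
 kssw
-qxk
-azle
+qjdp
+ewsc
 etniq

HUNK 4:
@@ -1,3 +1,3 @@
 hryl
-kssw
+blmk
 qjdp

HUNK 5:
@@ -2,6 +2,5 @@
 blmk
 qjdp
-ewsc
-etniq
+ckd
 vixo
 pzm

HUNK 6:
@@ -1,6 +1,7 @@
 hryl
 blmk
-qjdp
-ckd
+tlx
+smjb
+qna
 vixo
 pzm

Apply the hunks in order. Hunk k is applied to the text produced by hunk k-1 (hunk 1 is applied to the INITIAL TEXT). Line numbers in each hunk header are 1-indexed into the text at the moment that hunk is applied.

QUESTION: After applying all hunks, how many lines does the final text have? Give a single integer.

Answer: 7

Derivation:
Hunk 1: at line 2 remove [qpkmn,bwlxh] add [mxi,zjw] -> 7 lines: hryl kssw qxk mxi zjw ausg pzm
Hunk 2: at line 3 remove [mxi,zjw,ausg] add [azle,etniq,vixo] -> 7 lines: hryl kssw qxk azle etniq vixo pzm
Hunk 3: at line 2 remove [qxk,azle] add [qjdp,ewsc] -> 7 lines: hryl kssw qjdp ewsc etniq vixo pzm
Hunk 4: at line 1 remove [kssw] add [blmk] -> 7 lines: hryl blmk qjdp ewsc etniq vixo pzm
Hunk 5: at line 2 remove [ewsc,etniq] add [ckd] -> 6 lines: hryl blmk qjdp ckd vixo pzm
Hunk 6: at line 1 remove [qjdp,ckd] add [tlx,smjb,qna] -> 7 lines: hryl blmk tlx smjb qna vixo pzm
Final line count: 7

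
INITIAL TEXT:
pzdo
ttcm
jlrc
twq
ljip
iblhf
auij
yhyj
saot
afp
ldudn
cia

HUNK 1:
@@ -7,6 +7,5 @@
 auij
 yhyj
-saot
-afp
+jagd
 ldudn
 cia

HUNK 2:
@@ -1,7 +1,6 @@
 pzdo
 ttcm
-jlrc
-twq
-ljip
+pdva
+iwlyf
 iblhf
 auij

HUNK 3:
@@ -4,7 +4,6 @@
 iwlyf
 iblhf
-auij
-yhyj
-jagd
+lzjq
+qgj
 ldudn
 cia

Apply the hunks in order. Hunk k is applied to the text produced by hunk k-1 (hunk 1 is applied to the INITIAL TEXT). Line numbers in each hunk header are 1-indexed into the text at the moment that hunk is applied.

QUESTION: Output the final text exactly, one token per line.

Answer: pzdo
ttcm
pdva
iwlyf
iblhf
lzjq
qgj
ldudn
cia

Derivation:
Hunk 1: at line 7 remove [saot,afp] add [jagd] -> 11 lines: pzdo ttcm jlrc twq ljip iblhf auij yhyj jagd ldudn cia
Hunk 2: at line 1 remove [jlrc,twq,ljip] add [pdva,iwlyf] -> 10 lines: pzdo ttcm pdva iwlyf iblhf auij yhyj jagd ldudn cia
Hunk 3: at line 4 remove [auij,yhyj,jagd] add [lzjq,qgj] -> 9 lines: pzdo ttcm pdva iwlyf iblhf lzjq qgj ldudn cia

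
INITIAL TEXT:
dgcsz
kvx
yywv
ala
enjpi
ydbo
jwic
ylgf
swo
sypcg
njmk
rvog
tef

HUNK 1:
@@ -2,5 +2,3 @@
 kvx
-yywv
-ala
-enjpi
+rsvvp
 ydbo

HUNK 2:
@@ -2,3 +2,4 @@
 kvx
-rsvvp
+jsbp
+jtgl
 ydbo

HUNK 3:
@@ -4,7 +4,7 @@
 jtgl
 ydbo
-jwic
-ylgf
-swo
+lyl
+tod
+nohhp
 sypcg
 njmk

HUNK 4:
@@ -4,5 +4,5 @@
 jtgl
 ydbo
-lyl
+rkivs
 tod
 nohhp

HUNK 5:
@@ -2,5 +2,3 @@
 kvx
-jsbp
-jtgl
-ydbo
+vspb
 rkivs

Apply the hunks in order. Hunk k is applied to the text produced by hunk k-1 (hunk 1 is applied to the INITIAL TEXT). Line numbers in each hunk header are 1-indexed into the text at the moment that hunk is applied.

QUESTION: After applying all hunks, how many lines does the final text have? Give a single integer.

Answer: 10

Derivation:
Hunk 1: at line 2 remove [yywv,ala,enjpi] add [rsvvp] -> 11 lines: dgcsz kvx rsvvp ydbo jwic ylgf swo sypcg njmk rvog tef
Hunk 2: at line 2 remove [rsvvp] add [jsbp,jtgl] -> 12 lines: dgcsz kvx jsbp jtgl ydbo jwic ylgf swo sypcg njmk rvog tef
Hunk 3: at line 4 remove [jwic,ylgf,swo] add [lyl,tod,nohhp] -> 12 lines: dgcsz kvx jsbp jtgl ydbo lyl tod nohhp sypcg njmk rvog tef
Hunk 4: at line 4 remove [lyl] add [rkivs] -> 12 lines: dgcsz kvx jsbp jtgl ydbo rkivs tod nohhp sypcg njmk rvog tef
Hunk 5: at line 2 remove [jsbp,jtgl,ydbo] add [vspb] -> 10 lines: dgcsz kvx vspb rkivs tod nohhp sypcg njmk rvog tef
Final line count: 10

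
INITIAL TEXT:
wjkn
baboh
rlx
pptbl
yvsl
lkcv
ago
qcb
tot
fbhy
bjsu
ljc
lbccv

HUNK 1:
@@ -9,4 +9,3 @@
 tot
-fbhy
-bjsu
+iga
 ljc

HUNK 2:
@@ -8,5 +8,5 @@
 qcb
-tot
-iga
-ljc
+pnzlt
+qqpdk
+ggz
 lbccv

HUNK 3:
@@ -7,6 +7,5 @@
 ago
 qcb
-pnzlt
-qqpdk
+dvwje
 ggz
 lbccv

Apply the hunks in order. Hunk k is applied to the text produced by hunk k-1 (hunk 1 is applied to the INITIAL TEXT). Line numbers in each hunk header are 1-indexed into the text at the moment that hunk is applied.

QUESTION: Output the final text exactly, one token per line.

Hunk 1: at line 9 remove [fbhy,bjsu] add [iga] -> 12 lines: wjkn baboh rlx pptbl yvsl lkcv ago qcb tot iga ljc lbccv
Hunk 2: at line 8 remove [tot,iga,ljc] add [pnzlt,qqpdk,ggz] -> 12 lines: wjkn baboh rlx pptbl yvsl lkcv ago qcb pnzlt qqpdk ggz lbccv
Hunk 3: at line 7 remove [pnzlt,qqpdk] add [dvwje] -> 11 lines: wjkn baboh rlx pptbl yvsl lkcv ago qcb dvwje ggz lbccv

Answer: wjkn
baboh
rlx
pptbl
yvsl
lkcv
ago
qcb
dvwje
ggz
lbccv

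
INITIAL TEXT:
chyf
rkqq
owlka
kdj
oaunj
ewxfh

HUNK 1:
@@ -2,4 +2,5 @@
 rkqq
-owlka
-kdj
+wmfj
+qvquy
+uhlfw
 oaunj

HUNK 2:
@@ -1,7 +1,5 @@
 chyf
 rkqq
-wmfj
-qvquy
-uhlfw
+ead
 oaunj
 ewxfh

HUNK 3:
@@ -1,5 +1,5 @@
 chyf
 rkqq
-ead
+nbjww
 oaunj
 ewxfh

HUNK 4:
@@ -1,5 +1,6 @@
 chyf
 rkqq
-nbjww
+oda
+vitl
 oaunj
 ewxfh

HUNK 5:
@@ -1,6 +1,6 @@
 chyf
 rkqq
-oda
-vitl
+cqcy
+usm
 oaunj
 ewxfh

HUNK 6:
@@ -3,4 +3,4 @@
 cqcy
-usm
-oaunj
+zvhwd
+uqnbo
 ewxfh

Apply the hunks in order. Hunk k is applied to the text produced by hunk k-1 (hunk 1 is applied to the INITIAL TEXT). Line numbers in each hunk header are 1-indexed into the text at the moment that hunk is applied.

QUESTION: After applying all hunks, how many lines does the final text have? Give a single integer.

Hunk 1: at line 2 remove [owlka,kdj] add [wmfj,qvquy,uhlfw] -> 7 lines: chyf rkqq wmfj qvquy uhlfw oaunj ewxfh
Hunk 2: at line 1 remove [wmfj,qvquy,uhlfw] add [ead] -> 5 lines: chyf rkqq ead oaunj ewxfh
Hunk 3: at line 1 remove [ead] add [nbjww] -> 5 lines: chyf rkqq nbjww oaunj ewxfh
Hunk 4: at line 1 remove [nbjww] add [oda,vitl] -> 6 lines: chyf rkqq oda vitl oaunj ewxfh
Hunk 5: at line 1 remove [oda,vitl] add [cqcy,usm] -> 6 lines: chyf rkqq cqcy usm oaunj ewxfh
Hunk 6: at line 3 remove [usm,oaunj] add [zvhwd,uqnbo] -> 6 lines: chyf rkqq cqcy zvhwd uqnbo ewxfh
Final line count: 6

Answer: 6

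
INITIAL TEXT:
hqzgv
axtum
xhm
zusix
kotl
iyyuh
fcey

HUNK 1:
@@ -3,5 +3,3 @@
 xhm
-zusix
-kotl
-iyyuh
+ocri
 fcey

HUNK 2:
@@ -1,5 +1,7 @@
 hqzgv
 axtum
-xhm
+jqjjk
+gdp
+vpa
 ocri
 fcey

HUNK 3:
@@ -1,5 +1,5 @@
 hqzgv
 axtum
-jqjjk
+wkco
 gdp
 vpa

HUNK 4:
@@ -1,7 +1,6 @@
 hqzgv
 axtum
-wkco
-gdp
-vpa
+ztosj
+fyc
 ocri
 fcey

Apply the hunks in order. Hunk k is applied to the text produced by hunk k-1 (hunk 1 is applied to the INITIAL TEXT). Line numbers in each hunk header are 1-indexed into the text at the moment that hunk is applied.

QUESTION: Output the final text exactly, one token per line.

Answer: hqzgv
axtum
ztosj
fyc
ocri
fcey

Derivation:
Hunk 1: at line 3 remove [zusix,kotl,iyyuh] add [ocri] -> 5 lines: hqzgv axtum xhm ocri fcey
Hunk 2: at line 1 remove [xhm] add [jqjjk,gdp,vpa] -> 7 lines: hqzgv axtum jqjjk gdp vpa ocri fcey
Hunk 3: at line 1 remove [jqjjk] add [wkco] -> 7 lines: hqzgv axtum wkco gdp vpa ocri fcey
Hunk 4: at line 1 remove [wkco,gdp,vpa] add [ztosj,fyc] -> 6 lines: hqzgv axtum ztosj fyc ocri fcey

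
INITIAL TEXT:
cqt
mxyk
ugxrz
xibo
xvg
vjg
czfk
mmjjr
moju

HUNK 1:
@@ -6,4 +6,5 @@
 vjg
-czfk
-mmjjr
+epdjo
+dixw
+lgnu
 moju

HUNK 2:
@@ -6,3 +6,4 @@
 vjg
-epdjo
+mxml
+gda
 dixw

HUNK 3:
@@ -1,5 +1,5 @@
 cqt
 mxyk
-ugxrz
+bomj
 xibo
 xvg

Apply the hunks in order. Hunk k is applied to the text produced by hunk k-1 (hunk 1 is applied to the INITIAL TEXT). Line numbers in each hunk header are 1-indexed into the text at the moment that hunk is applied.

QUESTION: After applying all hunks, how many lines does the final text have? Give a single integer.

Answer: 11

Derivation:
Hunk 1: at line 6 remove [czfk,mmjjr] add [epdjo,dixw,lgnu] -> 10 lines: cqt mxyk ugxrz xibo xvg vjg epdjo dixw lgnu moju
Hunk 2: at line 6 remove [epdjo] add [mxml,gda] -> 11 lines: cqt mxyk ugxrz xibo xvg vjg mxml gda dixw lgnu moju
Hunk 3: at line 1 remove [ugxrz] add [bomj] -> 11 lines: cqt mxyk bomj xibo xvg vjg mxml gda dixw lgnu moju
Final line count: 11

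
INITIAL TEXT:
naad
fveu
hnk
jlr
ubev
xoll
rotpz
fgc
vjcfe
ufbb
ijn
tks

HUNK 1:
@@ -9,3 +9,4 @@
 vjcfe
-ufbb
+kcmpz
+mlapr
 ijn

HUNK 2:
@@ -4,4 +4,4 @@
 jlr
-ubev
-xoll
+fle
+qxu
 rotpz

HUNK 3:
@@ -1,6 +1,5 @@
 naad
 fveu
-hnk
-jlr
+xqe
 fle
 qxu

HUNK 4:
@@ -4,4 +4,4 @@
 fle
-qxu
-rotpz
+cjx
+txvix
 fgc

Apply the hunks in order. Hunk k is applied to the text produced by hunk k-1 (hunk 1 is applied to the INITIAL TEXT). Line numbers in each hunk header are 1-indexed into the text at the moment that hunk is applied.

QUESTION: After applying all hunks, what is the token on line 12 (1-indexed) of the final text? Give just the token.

Hunk 1: at line 9 remove [ufbb] add [kcmpz,mlapr] -> 13 lines: naad fveu hnk jlr ubev xoll rotpz fgc vjcfe kcmpz mlapr ijn tks
Hunk 2: at line 4 remove [ubev,xoll] add [fle,qxu] -> 13 lines: naad fveu hnk jlr fle qxu rotpz fgc vjcfe kcmpz mlapr ijn tks
Hunk 3: at line 1 remove [hnk,jlr] add [xqe] -> 12 lines: naad fveu xqe fle qxu rotpz fgc vjcfe kcmpz mlapr ijn tks
Hunk 4: at line 4 remove [qxu,rotpz] add [cjx,txvix] -> 12 lines: naad fveu xqe fle cjx txvix fgc vjcfe kcmpz mlapr ijn tks
Final line 12: tks

Answer: tks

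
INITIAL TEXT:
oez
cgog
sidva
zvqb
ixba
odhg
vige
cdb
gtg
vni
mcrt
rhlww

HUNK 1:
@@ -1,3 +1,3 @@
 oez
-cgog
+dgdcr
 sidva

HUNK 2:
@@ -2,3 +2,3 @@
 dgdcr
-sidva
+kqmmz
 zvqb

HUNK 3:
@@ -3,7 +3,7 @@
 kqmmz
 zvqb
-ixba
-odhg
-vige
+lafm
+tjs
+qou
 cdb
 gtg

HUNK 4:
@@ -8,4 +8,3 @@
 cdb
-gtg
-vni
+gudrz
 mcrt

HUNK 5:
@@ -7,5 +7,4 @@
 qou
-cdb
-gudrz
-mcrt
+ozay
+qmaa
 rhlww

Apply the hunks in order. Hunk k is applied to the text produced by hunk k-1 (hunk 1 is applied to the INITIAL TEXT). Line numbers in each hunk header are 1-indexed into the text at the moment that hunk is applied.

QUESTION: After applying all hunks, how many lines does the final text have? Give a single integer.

Hunk 1: at line 1 remove [cgog] add [dgdcr] -> 12 lines: oez dgdcr sidva zvqb ixba odhg vige cdb gtg vni mcrt rhlww
Hunk 2: at line 2 remove [sidva] add [kqmmz] -> 12 lines: oez dgdcr kqmmz zvqb ixba odhg vige cdb gtg vni mcrt rhlww
Hunk 3: at line 3 remove [ixba,odhg,vige] add [lafm,tjs,qou] -> 12 lines: oez dgdcr kqmmz zvqb lafm tjs qou cdb gtg vni mcrt rhlww
Hunk 4: at line 8 remove [gtg,vni] add [gudrz] -> 11 lines: oez dgdcr kqmmz zvqb lafm tjs qou cdb gudrz mcrt rhlww
Hunk 5: at line 7 remove [cdb,gudrz,mcrt] add [ozay,qmaa] -> 10 lines: oez dgdcr kqmmz zvqb lafm tjs qou ozay qmaa rhlww
Final line count: 10

Answer: 10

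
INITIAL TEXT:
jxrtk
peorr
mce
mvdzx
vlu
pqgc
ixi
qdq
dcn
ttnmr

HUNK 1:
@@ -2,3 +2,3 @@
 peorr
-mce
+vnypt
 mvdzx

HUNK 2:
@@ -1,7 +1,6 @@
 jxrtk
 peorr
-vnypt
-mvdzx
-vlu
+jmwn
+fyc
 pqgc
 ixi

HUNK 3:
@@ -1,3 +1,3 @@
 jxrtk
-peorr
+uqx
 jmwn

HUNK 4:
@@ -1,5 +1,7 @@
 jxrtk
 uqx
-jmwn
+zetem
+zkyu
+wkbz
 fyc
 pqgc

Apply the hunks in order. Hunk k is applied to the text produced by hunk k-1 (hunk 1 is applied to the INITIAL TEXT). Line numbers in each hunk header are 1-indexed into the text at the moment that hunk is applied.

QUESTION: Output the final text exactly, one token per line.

Answer: jxrtk
uqx
zetem
zkyu
wkbz
fyc
pqgc
ixi
qdq
dcn
ttnmr

Derivation:
Hunk 1: at line 2 remove [mce] add [vnypt] -> 10 lines: jxrtk peorr vnypt mvdzx vlu pqgc ixi qdq dcn ttnmr
Hunk 2: at line 1 remove [vnypt,mvdzx,vlu] add [jmwn,fyc] -> 9 lines: jxrtk peorr jmwn fyc pqgc ixi qdq dcn ttnmr
Hunk 3: at line 1 remove [peorr] add [uqx] -> 9 lines: jxrtk uqx jmwn fyc pqgc ixi qdq dcn ttnmr
Hunk 4: at line 1 remove [jmwn] add [zetem,zkyu,wkbz] -> 11 lines: jxrtk uqx zetem zkyu wkbz fyc pqgc ixi qdq dcn ttnmr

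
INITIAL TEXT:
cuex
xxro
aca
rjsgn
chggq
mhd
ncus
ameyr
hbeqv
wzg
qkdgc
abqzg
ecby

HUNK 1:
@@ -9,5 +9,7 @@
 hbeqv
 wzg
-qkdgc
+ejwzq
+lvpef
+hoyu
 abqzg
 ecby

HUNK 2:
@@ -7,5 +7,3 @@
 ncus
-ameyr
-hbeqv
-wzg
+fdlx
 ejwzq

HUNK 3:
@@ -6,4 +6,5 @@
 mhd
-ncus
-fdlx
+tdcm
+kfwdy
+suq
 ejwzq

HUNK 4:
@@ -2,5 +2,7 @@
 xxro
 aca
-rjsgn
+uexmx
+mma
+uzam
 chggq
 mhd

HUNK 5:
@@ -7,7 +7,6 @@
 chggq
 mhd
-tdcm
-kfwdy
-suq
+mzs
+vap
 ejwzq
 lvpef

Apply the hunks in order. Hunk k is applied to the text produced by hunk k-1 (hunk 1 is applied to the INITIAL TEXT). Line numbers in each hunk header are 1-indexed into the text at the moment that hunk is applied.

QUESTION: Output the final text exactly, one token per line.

Hunk 1: at line 9 remove [qkdgc] add [ejwzq,lvpef,hoyu] -> 15 lines: cuex xxro aca rjsgn chggq mhd ncus ameyr hbeqv wzg ejwzq lvpef hoyu abqzg ecby
Hunk 2: at line 7 remove [ameyr,hbeqv,wzg] add [fdlx] -> 13 lines: cuex xxro aca rjsgn chggq mhd ncus fdlx ejwzq lvpef hoyu abqzg ecby
Hunk 3: at line 6 remove [ncus,fdlx] add [tdcm,kfwdy,suq] -> 14 lines: cuex xxro aca rjsgn chggq mhd tdcm kfwdy suq ejwzq lvpef hoyu abqzg ecby
Hunk 4: at line 2 remove [rjsgn] add [uexmx,mma,uzam] -> 16 lines: cuex xxro aca uexmx mma uzam chggq mhd tdcm kfwdy suq ejwzq lvpef hoyu abqzg ecby
Hunk 5: at line 7 remove [tdcm,kfwdy,suq] add [mzs,vap] -> 15 lines: cuex xxro aca uexmx mma uzam chggq mhd mzs vap ejwzq lvpef hoyu abqzg ecby

Answer: cuex
xxro
aca
uexmx
mma
uzam
chggq
mhd
mzs
vap
ejwzq
lvpef
hoyu
abqzg
ecby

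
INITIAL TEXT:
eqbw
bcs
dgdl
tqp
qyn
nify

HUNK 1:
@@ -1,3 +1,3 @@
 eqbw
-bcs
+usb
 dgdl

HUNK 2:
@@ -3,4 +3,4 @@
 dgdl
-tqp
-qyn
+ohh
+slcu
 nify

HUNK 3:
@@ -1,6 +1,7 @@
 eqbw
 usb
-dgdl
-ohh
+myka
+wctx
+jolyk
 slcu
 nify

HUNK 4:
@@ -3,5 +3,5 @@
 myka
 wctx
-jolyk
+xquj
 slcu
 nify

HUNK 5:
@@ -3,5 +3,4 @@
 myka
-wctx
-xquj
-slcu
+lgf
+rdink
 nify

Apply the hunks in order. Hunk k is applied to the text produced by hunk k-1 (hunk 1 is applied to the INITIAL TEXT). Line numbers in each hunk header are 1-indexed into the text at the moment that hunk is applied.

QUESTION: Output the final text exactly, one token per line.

Hunk 1: at line 1 remove [bcs] add [usb] -> 6 lines: eqbw usb dgdl tqp qyn nify
Hunk 2: at line 3 remove [tqp,qyn] add [ohh,slcu] -> 6 lines: eqbw usb dgdl ohh slcu nify
Hunk 3: at line 1 remove [dgdl,ohh] add [myka,wctx,jolyk] -> 7 lines: eqbw usb myka wctx jolyk slcu nify
Hunk 4: at line 3 remove [jolyk] add [xquj] -> 7 lines: eqbw usb myka wctx xquj slcu nify
Hunk 5: at line 3 remove [wctx,xquj,slcu] add [lgf,rdink] -> 6 lines: eqbw usb myka lgf rdink nify

Answer: eqbw
usb
myka
lgf
rdink
nify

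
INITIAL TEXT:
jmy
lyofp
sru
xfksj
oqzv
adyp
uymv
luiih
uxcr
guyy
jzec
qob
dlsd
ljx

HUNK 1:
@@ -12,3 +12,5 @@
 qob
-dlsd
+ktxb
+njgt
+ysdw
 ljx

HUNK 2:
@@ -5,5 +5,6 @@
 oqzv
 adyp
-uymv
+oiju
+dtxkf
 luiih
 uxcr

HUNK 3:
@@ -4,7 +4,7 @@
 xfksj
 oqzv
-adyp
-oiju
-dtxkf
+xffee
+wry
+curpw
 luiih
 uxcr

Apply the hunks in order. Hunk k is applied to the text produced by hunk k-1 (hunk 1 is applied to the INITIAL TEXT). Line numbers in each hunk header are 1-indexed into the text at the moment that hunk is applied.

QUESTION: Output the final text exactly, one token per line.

Answer: jmy
lyofp
sru
xfksj
oqzv
xffee
wry
curpw
luiih
uxcr
guyy
jzec
qob
ktxb
njgt
ysdw
ljx

Derivation:
Hunk 1: at line 12 remove [dlsd] add [ktxb,njgt,ysdw] -> 16 lines: jmy lyofp sru xfksj oqzv adyp uymv luiih uxcr guyy jzec qob ktxb njgt ysdw ljx
Hunk 2: at line 5 remove [uymv] add [oiju,dtxkf] -> 17 lines: jmy lyofp sru xfksj oqzv adyp oiju dtxkf luiih uxcr guyy jzec qob ktxb njgt ysdw ljx
Hunk 3: at line 4 remove [adyp,oiju,dtxkf] add [xffee,wry,curpw] -> 17 lines: jmy lyofp sru xfksj oqzv xffee wry curpw luiih uxcr guyy jzec qob ktxb njgt ysdw ljx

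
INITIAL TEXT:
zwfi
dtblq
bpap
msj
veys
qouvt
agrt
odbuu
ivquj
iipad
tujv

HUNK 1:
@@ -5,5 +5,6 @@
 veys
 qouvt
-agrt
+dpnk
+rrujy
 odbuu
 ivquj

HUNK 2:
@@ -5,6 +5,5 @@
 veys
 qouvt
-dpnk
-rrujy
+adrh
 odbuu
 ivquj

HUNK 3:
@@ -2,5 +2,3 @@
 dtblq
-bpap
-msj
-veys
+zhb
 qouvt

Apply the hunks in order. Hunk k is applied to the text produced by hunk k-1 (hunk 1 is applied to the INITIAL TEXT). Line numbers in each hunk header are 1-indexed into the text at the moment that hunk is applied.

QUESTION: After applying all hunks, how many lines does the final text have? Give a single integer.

Answer: 9

Derivation:
Hunk 1: at line 5 remove [agrt] add [dpnk,rrujy] -> 12 lines: zwfi dtblq bpap msj veys qouvt dpnk rrujy odbuu ivquj iipad tujv
Hunk 2: at line 5 remove [dpnk,rrujy] add [adrh] -> 11 lines: zwfi dtblq bpap msj veys qouvt adrh odbuu ivquj iipad tujv
Hunk 3: at line 2 remove [bpap,msj,veys] add [zhb] -> 9 lines: zwfi dtblq zhb qouvt adrh odbuu ivquj iipad tujv
Final line count: 9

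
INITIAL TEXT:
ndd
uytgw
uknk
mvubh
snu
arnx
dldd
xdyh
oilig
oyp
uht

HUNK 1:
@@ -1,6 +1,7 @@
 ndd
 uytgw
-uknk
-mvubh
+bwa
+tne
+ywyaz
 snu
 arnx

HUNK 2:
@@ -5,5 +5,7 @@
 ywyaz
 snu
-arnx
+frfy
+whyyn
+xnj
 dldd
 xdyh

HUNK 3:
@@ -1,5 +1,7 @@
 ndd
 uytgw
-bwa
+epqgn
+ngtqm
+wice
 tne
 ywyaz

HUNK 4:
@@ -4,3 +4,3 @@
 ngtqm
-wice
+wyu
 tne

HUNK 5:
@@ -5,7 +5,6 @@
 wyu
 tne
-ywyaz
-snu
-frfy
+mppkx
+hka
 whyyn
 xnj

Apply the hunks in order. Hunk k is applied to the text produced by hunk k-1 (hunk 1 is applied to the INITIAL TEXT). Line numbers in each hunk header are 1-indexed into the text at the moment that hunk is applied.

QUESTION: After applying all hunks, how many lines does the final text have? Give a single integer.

Answer: 15

Derivation:
Hunk 1: at line 1 remove [uknk,mvubh] add [bwa,tne,ywyaz] -> 12 lines: ndd uytgw bwa tne ywyaz snu arnx dldd xdyh oilig oyp uht
Hunk 2: at line 5 remove [arnx] add [frfy,whyyn,xnj] -> 14 lines: ndd uytgw bwa tne ywyaz snu frfy whyyn xnj dldd xdyh oilig oyp uht
Hunk 3: at line 1 remove [bwa] add [epqgn,ngtqm,wice] -> 16 lines: ndd uytgw epqgn ngtqm wice tne ywyaz snu frfy whyyn xnj dldd xdyh oilig oyp uht
Hunk 4: at line 4 remove [wice] add [wyu] -> 16 lines: ndd uytgw epqgn ngtqm wyu tne ywyaz snu frfy whyyn xnj dldd xdyh oilig oyp uht
Hunk 5: at line 5 remove [ywyaz,snu,frfy] add [mppkx,hka] -> 15 lines: ndd uytgw epqgn ngtqm wyu tne mppkx hka whyyn xnj dldd xdyh oilig oyp uht
Final line count: 15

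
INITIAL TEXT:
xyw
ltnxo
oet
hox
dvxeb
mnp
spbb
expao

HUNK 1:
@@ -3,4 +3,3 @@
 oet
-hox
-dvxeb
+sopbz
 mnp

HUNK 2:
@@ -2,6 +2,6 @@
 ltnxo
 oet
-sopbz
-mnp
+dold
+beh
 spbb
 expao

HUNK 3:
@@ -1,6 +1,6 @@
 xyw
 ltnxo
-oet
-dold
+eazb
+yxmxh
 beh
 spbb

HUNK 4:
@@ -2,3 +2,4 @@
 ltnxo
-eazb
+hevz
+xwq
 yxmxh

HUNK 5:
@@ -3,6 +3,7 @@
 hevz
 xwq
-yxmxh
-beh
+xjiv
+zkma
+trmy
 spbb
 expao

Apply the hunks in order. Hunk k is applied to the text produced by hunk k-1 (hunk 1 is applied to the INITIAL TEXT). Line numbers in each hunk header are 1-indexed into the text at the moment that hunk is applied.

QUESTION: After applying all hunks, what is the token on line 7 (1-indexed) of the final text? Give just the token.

Hunk 1: at line 3 remove [hox,dvxeb] add [sopbz] -> 7 lines: xyw ltnxo oet sopbz mnp spbb expao
Hunk 2: at line 2 remove [sopbz,mnp] add [dold,beh] -> 7 lines: xyw ltnxo oet dold beh spbb expao
Hunk 3: at line 1 remove [oet,dold] add [eazb,yxmxh] -> 7 lines: xyw ltnxo eazb yxmxh beh spbb expao
Hunk 4: at line 2 remove [eazb] add [hevz,xwq] -> 8 lines: xyw ltnxo hevz xwq yxmxh beh spbb expao
Hunk 5: at line 3 remove [yxmxh,beh] add [xjiv,zkma,trmy] -> 9 lines: xyw ltnxo hevz xwq xjiv zkma trmy spbb expao
Final line 7: trmy

Answer: trmy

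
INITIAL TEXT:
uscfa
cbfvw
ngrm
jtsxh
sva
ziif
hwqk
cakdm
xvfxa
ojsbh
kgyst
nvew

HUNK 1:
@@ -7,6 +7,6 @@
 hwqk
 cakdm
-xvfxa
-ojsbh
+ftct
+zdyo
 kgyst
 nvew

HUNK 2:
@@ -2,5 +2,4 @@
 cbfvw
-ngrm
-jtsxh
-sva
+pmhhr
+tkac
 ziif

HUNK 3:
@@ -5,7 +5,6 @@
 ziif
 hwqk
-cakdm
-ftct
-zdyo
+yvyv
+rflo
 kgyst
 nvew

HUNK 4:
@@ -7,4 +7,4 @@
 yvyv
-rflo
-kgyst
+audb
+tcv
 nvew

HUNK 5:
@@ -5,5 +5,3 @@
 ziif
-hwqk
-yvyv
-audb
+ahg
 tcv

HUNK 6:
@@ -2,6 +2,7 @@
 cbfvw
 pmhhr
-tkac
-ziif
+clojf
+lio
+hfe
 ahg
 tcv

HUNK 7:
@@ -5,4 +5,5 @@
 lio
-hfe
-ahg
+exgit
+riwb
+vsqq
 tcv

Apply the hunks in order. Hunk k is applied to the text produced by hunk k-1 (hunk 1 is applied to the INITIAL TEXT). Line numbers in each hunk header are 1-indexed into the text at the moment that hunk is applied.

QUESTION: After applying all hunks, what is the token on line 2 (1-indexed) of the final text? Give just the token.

Answer: cbfvw

Derivation:
Hunk 1: at line 7 remove [xvfxa,ojsbh] add [ftct,zdyo] -> 12 lines: uscfa cbfvw ngrm jtsxh sva ziif hwqk cakdm ftct zdyo kgyst nvew
Hunk 2: at line 2 remove [ngrm,jtsxh,sva] add [pmhhr,tkac] -> 11 lines: uscfa cbfvw pmhhr tkac ziif hwqk cakdm ftct zdyo kgyst nvew
Hunk 3: at line 5 remove [cakdm,ftct,zdyo] add [yvyv,rflo] -> 10 lines: uscfa cbfvw pmhhr tkac ziif hwqk yvyv rflo kgyst nvew
Hunk 4: at line 7 remove [rflo,kgyst] add [audb,tcv] -> 10 lines: uscfa cbfvw pmhhr tkac ziif hwqk yvyv audb tcv nvew
Hunk 5: at line 5 remove [hwqk,yvyv,audb] add [ahg] -> 8 lines: uscfa cbfvw pmhhr tkac ziif ahg tcv nvew
Hunk 6: at line 2 remove [tkac,ziif] add [clojf,lio,hfe] -> 9 lines: uscfa cbfvw pmhhr clojf lio hfe ahg tcv nvew
Hunk 7: at line 5 remove [hfe,ahg] add [exgit,riwb,vsqq] -> 10 lines: uscfa cbfvw pmhhr clojf lio exgit riwb vsqq tcv nvew
Final line 2: cbfvw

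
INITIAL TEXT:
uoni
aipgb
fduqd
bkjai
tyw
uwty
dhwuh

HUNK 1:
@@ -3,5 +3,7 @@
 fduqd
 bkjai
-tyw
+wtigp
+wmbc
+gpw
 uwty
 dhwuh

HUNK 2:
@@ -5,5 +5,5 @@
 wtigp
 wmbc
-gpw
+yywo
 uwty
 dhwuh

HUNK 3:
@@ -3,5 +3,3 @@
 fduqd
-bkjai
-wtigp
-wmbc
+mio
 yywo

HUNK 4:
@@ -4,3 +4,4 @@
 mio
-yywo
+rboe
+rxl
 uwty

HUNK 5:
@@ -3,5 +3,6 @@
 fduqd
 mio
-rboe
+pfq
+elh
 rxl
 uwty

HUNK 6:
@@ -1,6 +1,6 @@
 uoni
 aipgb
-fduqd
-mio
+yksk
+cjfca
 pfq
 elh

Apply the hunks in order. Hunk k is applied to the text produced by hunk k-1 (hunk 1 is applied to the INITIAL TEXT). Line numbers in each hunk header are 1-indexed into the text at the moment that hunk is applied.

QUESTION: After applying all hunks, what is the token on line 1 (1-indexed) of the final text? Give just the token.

Answer: uoni

Derivation:
Hunk 1: at line 3 remove [tyw] add [wtigp,wmbc,gpw] -> 9 lines: uoni aipgb fduqd bkjai wtigp wmbc gpw uwty dhwuh
Hunk 2: at line 5 remove [gpw] add [yywo] -> 9 lines: uoni aipgb fduqd bkjai wtigp wmbc yywo uwty dhwuh
Hunk 3: at line 3 remove [bkjai,wtigp,wmbc] add [mio] -> 7 lines: uoni aipgb fduqd mio yywo uwty dhwuh
Hunk 4: at line 4 remove [yywo] add [rboe,rxl] -> 8 lines: uoni aipgb fduqd mio rboe rxl uwty dhwuh
Hunk 5: at line 3 remove [rboe] add [pfq,elh] -> 9 lines: uoni aipgb fduqd mio pfq elh rxl uwty dhwuh
Hunk 6: at line 1 remove [fduqd,mio] add [yksk,cjfca] -> 9 lines: uoni aipgb yksk cjfca pfq elh rxl uwty dhwuh
Final line 1: uoni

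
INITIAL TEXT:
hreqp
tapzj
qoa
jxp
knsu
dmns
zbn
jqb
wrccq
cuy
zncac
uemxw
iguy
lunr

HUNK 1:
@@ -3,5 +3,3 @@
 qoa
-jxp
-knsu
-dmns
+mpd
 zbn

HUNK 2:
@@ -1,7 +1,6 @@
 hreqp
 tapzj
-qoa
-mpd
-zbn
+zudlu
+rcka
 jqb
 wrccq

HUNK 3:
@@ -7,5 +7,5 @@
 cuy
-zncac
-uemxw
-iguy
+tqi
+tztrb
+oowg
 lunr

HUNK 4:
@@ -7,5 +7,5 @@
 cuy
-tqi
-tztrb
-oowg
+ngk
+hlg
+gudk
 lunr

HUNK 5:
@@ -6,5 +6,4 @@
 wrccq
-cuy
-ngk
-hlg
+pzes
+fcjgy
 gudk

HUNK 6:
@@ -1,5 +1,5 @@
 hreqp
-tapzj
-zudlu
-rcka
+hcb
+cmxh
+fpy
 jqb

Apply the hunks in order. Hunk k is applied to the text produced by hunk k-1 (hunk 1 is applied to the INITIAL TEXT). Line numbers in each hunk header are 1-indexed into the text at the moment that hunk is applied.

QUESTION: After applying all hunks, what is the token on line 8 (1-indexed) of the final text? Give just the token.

Hunk 1: at line 3 remove [jxp,knsu,dmns] add [mpd] -> 12 lines: hreqp tapzj qoa mpd zbn jqb wrccq cuy zncac uemxw iguy lunr
Hunk 2: at line 1 remove [qoa,mpd,zbn] add [zudlu,rcka] -> 11 lines: hreqp tapzj zudlu rcka jqb wrccq cuy zncac uemxw iguy lunr
Hunk 3: at line 7 remove [zncac,uemxw,iguy] add [tqi,tztrb,oowg] -> 11 lines: hreqp tapzj zudlu rcka jqb wrccq cuy tqi tztrb oowg lunr
Hunk 4: at line 7 remove [tqi,tztrb,oowg] add [ngk,hlg,gudk] -> 11 lines: hreqp tapzj zudlu rcka jqb wrccq cuy ngk hlg gudk lunr
Hunk 5: at line 6 remove [cuy,ngk,hlg] add [pzes,fcjgy] -> 10 lines: hreqp tapzj zudlu rcka jqb wrccq pzes fcjgy gudk lunr
Hunk 6: at line 1 remove [tapzj,zudlu,rcka] add [hcb,cmxh,fpy] -> 10 lines: hreqp hcb cmxh fpy jqb wrccq pzes fcjgy gudk lunr
Final line 8: fcjgy

Answer: fcjgy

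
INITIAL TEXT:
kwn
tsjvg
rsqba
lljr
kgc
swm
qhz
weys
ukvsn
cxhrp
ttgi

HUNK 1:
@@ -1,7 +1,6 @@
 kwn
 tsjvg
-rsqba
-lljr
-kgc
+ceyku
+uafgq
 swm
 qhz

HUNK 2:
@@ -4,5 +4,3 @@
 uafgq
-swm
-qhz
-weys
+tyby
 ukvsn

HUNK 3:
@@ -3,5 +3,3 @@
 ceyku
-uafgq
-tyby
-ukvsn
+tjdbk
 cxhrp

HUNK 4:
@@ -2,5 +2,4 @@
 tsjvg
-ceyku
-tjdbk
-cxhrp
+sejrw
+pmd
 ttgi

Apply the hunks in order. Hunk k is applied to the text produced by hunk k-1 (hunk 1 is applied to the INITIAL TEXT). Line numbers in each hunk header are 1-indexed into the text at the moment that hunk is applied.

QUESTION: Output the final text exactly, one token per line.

Answer: kwn
tsjvg
sejrw
pmd
ttgi

Derivation:
Hunk 1: at line 1 remove [rsqba,lljr,kgc] add [ceyku,uafgq] -> 10 lines: kwn tsjvg ceyku uafgq swm qhz weys ukvsn cxhrp ttgi
Hunk 2: at line 4 remove [swm,qhz,weys] add [tyby] -> 8 lines: kwn tsjvg ceyku uafgq tyby ukvsn cxhrp ttgi
Hunk 3: at line 3 remove [uafgq,tyby,ukvsn] add [tjdbk] -> 6 lines: kwn tsjvg ceyku tjdbk cxhrp ttgi
Hunk 4: at line 2 remove [ceyku,tjdbk,cxhrp] add [sejrw,pmd] -> 5 lines: kwn tsjvg sejrw pmd ttgi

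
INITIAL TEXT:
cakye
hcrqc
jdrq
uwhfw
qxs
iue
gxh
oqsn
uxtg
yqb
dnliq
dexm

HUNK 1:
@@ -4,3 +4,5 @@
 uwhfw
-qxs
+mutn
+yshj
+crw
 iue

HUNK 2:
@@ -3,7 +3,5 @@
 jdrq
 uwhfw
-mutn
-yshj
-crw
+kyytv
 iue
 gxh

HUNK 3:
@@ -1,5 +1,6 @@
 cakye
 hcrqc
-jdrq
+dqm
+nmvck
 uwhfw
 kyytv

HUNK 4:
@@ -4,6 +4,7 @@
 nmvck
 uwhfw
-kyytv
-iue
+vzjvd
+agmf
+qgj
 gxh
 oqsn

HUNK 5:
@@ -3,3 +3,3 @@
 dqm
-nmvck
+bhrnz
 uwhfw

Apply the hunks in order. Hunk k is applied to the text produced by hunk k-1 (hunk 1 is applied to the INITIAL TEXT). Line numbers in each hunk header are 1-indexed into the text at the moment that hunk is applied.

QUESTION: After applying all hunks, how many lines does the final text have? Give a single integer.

Answer: 14

Derivation:
Hunk 1: at line 4 remove [qxs] add [mutn,yshj,crw] -> 14 lines: cakye hcrqc jdrq uwhfw mutn yshj crw iue gxh oqsn uxtg yqb dnliq dexm
Hunk 2: at line 3 remove [mutn,yshj,crw] add [kyytv] -> 12 lines: cakye hcrqc jdrq uwhfw kyytv iue gxh oqsn uxtg yqb dnliq dexm
Hunk 3: at line 1 remove [jdrq] add [dqm,nmvck] -> 13 lines: cakye hcrqc dqm nmvck uwhfw kyytv iue gxh oqsn uxtg yqb dnliq dexm
Hunk 4: at line 4 remove [kyytv,iue] add [vzjvd,agmf,qgj] -> 14 lines: cakye hcrqc dqm nmvck uwhfw vzjvd agmf qgj gxh oqsn uxtg yqb dnliq dexm
Hunk 5: at line 3 remove [nmvck] add [bhrnz] -> 14 lines: cakye hcrqc dqm bhrnz uwhfw vzjvd agmf qgj gxh oqsn uxtg yqb dnliq dexm
Final line count: 14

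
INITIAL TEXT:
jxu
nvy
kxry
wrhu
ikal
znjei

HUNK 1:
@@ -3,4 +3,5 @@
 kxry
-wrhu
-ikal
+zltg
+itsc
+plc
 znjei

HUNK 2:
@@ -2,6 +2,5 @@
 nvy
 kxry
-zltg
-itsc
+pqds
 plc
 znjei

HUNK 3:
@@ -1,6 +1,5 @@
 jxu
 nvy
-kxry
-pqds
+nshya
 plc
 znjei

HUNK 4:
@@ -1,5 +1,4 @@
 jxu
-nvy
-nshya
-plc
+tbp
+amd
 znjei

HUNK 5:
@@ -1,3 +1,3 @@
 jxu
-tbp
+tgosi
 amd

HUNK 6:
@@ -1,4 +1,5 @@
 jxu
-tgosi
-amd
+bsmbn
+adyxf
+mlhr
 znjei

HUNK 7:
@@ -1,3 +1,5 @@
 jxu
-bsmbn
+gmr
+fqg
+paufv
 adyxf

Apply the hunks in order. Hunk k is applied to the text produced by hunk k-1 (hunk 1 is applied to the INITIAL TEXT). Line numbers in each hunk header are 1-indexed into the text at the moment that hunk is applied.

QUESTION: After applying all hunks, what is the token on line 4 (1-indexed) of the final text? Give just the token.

Answer: paufv

Derivation:
Hunk 1: at line 3 remove [wrhu,ikal] add [zltg,itsc,plc] -> 7 lines: jxu nvy kxry zltg itsc plc znjei
Hunk 2: at line 2 remove [zltg,itsc] add [pqds] -> 6 lines: jxu nvy kxry pqds plc znjei
Hunk 3: at line 1 remove [kxry,pqds] add [nshya] -> 5 lines: jxu nvy nshya plc znjei
Hunk 4: at line 1 remove [nvy,nshya,plc] add [tbp,amd] -> 4 lines: jxu tbp amd znjei
Hunk 5: at line 1 remove [tbp] add [tgosi] -> 4 lines: jxu tgosi amd znjei
Hunk 6: at line 1 remove [tgosi,amd] add [bsmbn,adyxf,mlhr] -> 5 lines: jxu bsmbn adyxf mlhr znjei
Hunk 7: at line 1 remove [bsmbn] add [gmr,fqg,paufv] -> 7 lines: jxu gmr fqg paufv adyxf mlhr znjei
Final line 4: paufv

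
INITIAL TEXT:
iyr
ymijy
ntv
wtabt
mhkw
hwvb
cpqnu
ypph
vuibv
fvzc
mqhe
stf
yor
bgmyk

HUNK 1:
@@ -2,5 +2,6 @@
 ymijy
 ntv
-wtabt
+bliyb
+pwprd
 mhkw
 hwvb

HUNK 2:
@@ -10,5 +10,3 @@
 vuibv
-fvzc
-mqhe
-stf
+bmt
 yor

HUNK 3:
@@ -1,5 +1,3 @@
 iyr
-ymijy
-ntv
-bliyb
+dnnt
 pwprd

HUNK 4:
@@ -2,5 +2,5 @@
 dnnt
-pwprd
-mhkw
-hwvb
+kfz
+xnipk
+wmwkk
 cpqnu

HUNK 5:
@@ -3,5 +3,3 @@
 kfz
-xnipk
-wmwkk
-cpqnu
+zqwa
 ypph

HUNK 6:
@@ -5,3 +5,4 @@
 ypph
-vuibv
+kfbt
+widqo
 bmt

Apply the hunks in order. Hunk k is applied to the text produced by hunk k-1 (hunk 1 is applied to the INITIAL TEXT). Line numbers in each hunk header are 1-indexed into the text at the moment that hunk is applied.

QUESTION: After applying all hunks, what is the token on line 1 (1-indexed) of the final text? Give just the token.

Hunk 1: at line 2 remove [wtabt] add [bliyb,pwprd] -> 15 lines: iyr ymijy ntv bliyb pwprd mhkw hwvb cpqnu ypph vuibv fvzc mqhe stf yor bgmyk
Hunk 2: at line 10 remove [fvzc,mqhe,stf] add [bmt] -> 13 lines: iyr ymijy ntv bliyb pwprd mhkw hwvb cpqnu ypph vuibv bmt yor bgmyk
Hunk 3: at line 1 remove [ymijy,ntv,bliyb] add [dnnt] -> 11 lines: iyr dnnt pwprd mhkw hwvb cpqnu ypph vuibv bmt yor bgmyk
Hunk 4: at line 2 remove [pwprd,mhkw,hwvb] add [kfz,xnipk,wmwkk] -> 11 lines: iyr dnnt kfz xnipk wmwkk cpqnu ypph vuibv bmt yor bgmyk
Hunk 5: at line 3 remove [xnipk,wmwkk,cpqnu] add [zqwa] -> 9 lines: iyr dnnt kfz zqwa ypph vuibv bmt yor bgmyk
Hunk 6: at line 5 remove [vuibv] add [kfbt,widqo] -> 10 lines: iyr dnnt kfz zqwa ypph kfbt widqo bmt yor bgmyk
Final line 1: iyr

Answer: iyr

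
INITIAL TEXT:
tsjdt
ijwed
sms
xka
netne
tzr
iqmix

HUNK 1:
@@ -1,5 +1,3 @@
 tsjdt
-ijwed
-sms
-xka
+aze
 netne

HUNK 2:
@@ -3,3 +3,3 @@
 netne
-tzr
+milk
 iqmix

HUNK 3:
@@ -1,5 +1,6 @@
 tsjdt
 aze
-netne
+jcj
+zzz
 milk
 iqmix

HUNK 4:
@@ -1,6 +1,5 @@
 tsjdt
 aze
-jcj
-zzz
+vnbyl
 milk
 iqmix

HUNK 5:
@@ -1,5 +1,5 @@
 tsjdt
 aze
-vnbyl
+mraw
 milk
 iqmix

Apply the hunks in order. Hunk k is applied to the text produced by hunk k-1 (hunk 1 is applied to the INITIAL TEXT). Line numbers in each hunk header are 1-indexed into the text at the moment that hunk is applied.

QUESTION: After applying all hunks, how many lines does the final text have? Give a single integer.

Answer: 5

Derivation:
Hunk 1: at line 1 remove [ijwed,sms,xka] add [aze] -> 5 lines: tsjdt aze netne tzr iqmix
Hunk 2: at line 3 remove [tzr] add [milk] -> 5 lines: tsjdt aze netne milk iqmix
Hunk 3: at line 1 remove [netne] add [jcj,zzz] -> 6 lines: tsjdt aze jcj zzz milk iqmix
Hunk 4: at line 1 remove [jcj,zzz] add [vnbyl] -> 5 lines: tsjdt aze vnbyl milk iqmix
Hunk 5: at line 1 remove [vnbyl] add [mraw] -> 5 lines: tsjdt aze mraw milk iqmix
Final line count: 5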